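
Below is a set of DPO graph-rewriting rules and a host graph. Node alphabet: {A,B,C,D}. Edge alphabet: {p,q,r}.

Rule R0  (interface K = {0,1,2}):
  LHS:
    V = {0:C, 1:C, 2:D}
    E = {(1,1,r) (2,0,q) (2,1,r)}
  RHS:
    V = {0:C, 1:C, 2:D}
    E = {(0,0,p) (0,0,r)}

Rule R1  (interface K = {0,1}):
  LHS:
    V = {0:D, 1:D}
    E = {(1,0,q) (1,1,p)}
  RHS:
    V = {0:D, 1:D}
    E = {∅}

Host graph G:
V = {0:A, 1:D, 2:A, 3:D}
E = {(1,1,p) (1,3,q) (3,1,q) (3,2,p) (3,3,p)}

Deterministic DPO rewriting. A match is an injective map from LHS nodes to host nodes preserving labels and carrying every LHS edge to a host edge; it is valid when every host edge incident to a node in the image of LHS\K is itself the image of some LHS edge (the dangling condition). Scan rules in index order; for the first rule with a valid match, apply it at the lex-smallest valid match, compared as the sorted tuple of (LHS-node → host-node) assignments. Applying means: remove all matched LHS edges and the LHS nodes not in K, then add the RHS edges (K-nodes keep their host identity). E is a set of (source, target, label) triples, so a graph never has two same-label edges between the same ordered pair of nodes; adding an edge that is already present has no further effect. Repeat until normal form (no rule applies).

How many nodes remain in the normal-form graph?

start.  V:4 E:5  edges: 1-p->1 1-q->3 3-q->1 3-p->2 3-p->3
1. fire R1 via {0↦1, 1↦3}  →  V:4 E:3  edges: 1-p->1 1-q->3 3-p->2
2. fire R1 via {0↦3, 1↦1}  →  V:4 E:1  edges: 3-p->2
normal form: no rule applies after step 2
NF nodes: {0:A, 1:D, 2:A, 3:D}

Answer: 4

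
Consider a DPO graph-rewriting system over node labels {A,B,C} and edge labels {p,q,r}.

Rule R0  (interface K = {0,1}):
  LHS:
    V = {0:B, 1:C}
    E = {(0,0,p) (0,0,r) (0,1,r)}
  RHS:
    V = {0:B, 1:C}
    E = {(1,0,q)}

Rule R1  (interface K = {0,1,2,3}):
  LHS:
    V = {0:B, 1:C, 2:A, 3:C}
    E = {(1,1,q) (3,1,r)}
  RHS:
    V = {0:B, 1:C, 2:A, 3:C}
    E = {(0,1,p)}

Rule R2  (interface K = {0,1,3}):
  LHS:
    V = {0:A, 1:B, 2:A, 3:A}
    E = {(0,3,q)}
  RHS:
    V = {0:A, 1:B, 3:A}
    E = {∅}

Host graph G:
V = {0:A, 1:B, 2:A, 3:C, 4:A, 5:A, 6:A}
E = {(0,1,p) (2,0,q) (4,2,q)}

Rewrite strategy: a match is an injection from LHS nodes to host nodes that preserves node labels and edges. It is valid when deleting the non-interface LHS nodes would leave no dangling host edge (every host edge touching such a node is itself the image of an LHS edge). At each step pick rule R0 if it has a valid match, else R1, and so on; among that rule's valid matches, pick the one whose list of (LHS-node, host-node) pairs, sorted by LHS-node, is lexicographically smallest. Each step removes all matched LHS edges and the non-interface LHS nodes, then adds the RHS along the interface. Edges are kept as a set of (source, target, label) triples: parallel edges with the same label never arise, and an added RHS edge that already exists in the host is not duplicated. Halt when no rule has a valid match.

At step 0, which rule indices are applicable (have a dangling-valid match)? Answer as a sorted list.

Answer: [R2]

Rewrite trace:
R0: no valid match — LHS pattern not found
R1: no valid match — LHS pattern not found
R2: 4 valid matches — {0↦2, 1↦1, 2↦5, 3↦0}, {0↦2, 1↦1, 2↦6, 3↦0}, {0↦4, 1↦1, 2↦5, 3↦2} (+1 more)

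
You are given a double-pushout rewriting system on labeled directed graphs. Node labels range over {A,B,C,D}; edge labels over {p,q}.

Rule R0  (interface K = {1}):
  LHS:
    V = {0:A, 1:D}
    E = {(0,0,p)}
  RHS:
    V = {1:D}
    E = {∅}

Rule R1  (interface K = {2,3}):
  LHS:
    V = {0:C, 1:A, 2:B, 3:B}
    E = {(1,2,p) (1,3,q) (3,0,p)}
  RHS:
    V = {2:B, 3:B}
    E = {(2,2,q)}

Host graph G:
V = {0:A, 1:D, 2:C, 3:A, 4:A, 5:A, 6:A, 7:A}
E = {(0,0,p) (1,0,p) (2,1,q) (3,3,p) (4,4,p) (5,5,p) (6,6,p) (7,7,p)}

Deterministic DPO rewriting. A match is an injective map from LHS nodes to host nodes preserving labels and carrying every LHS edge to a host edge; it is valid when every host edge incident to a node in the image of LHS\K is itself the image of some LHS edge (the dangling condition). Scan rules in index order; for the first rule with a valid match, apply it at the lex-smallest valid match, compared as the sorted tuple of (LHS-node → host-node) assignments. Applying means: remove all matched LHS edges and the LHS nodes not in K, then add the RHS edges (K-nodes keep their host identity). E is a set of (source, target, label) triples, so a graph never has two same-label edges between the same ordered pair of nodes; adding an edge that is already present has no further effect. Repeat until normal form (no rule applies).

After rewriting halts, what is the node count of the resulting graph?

start.  V:8 E:8  edges: 0-p->0 1-p->0 2-q->1 3-p->3 4-p->4 5-p->5 6-p->6 7-p->7
1. fire R0 via {0↦3, 1↦1}  →  V:7 E:7  edges: 0-p->0 1-p->0 2-q->1 4-p->4 5-p->5 6-p->6 7-p->7
2. fire R0 via {0↦4, 1↦1}  →  V:6 E:6  edges: 0-p->0 1-p->0 2-q->1 5-p->5 6-p->6 7-p->7
3. fire R0 via {0↦5, 1↦1}  →  V:5 E:5  edges: 0-p->0 1-p->0 2-q->1 6-p->6 7-p->7
4. fire R0 via {0↦6, 1↦1}  →  V:4 E:4  edges: 0-p->0 1-p->0 2-q->1 7-p->7
5. fire R0 via {0↦7, 1↦1}  →  V:3 E:3  edges: 0-p->0 1-p->0 2-q->1
normal form: no rule applies after step 5
NF nodes: {0:A, 1:D, 2:C}

Answer: 3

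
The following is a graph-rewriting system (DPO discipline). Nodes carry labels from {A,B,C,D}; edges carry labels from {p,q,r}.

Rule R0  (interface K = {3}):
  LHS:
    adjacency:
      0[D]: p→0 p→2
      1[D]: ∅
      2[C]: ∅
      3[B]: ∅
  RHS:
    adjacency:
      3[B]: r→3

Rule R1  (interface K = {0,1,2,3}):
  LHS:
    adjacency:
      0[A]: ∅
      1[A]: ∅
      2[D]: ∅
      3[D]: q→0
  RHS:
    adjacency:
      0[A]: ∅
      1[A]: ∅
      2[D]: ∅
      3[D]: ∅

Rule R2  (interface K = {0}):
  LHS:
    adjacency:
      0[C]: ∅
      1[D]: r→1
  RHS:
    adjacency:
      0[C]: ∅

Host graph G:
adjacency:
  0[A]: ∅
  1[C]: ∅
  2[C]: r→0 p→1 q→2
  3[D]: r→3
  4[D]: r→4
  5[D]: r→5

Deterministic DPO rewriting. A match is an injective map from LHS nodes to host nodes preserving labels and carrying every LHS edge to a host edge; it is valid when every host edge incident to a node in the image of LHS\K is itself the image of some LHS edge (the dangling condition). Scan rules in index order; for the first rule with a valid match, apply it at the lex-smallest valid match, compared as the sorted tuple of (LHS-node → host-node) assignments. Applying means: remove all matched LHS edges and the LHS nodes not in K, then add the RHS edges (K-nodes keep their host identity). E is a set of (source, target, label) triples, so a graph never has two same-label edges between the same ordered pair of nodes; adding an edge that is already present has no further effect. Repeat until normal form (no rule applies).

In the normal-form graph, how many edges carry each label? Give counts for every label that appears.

start.  V:6 E:6  edges: 2-r->0 2-p->1 2-q->2 3-r->3 4-r->4 5-r->5
1. fire R2 via {0↦1, 1↦3}  →  V:5 E:5  edges: 2-r->0 2-p->1 2-q->2 4-r->4 5-r->5
2. fire R2 via {0↦1, 1↦4}  →  V:4 E:4  edges: 2-r->0 2-p->1 2-q->2 5-r->5
3. fire R2 via {0↦1, 1↦5}  →  V:3 E:3  edges: 2-r->0 2-p->1 2-q->2
final graph: no rule applies after step 3
NF edges: [(2, 0, 'r'), (2, 1, 'p'), (2, 2, 'q')]

Answer: p:1 q:1 r:1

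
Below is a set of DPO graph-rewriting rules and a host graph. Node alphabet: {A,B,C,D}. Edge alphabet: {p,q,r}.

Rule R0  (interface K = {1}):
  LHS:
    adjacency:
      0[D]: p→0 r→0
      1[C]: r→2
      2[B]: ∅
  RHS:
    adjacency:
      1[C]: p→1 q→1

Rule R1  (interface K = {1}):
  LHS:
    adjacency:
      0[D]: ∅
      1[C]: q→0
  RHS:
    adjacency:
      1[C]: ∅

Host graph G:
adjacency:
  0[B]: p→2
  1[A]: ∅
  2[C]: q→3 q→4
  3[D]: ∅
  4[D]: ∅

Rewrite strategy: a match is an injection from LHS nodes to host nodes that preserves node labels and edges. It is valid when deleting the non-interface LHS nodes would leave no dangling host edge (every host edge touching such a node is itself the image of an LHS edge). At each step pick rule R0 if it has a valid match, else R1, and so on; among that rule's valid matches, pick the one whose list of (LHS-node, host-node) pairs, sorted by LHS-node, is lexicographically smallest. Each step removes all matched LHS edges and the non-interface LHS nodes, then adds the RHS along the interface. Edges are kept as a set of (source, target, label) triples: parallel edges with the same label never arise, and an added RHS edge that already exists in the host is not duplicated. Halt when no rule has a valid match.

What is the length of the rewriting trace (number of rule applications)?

[0] host  ⇒  5 nodes, 3 edges  {0-p->2 2-q->3 2-q->4}
[1] R1 @ {0↦3, 1↦2}  ⇒  4 nodes, 2 edges  {0-p->2 2-q->4}
[2] R1 @ {0↦4, 1↦2}  ⇒  3 nodes, 1 edges  {0-p->2}
normal form: no rule applies after step 2

Answer: 2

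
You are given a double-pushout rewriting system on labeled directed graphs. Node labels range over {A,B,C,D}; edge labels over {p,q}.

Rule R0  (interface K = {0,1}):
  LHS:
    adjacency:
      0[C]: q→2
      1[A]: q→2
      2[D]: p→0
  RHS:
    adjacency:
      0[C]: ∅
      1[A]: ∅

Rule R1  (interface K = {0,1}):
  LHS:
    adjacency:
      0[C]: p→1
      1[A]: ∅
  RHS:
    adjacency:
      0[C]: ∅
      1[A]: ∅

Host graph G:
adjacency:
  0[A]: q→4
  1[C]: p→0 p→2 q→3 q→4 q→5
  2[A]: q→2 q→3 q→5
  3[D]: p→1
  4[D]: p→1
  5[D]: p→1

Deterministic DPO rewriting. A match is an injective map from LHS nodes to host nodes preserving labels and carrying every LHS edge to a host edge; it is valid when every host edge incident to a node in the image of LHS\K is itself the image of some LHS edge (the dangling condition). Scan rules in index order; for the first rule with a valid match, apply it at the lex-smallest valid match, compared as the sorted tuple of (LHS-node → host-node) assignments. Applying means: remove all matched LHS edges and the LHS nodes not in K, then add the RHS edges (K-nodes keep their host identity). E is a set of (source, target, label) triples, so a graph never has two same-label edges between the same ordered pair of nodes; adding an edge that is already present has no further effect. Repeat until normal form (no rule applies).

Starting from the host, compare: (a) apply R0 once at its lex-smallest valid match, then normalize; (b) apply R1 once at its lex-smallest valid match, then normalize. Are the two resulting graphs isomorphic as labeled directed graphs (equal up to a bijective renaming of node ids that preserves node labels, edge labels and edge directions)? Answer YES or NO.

branch R0-first: apply at {0↦1, 1↦0, 2↦4} → |E|=9, then 4 more step(s) → NF |V|=3 |E|=1 V={0:A, 1:C, 2:A} E=2-q->2
branch R1-first: apply at {0↦1, 1↦0} → |E|=11, then 4 more step(s) → NF |V|=3 |E|=1 V={0:A, 1:C, 2:A} E=2-q->2
graphs isomorphic (equal up to label-preserving node renaming)

Answer: YES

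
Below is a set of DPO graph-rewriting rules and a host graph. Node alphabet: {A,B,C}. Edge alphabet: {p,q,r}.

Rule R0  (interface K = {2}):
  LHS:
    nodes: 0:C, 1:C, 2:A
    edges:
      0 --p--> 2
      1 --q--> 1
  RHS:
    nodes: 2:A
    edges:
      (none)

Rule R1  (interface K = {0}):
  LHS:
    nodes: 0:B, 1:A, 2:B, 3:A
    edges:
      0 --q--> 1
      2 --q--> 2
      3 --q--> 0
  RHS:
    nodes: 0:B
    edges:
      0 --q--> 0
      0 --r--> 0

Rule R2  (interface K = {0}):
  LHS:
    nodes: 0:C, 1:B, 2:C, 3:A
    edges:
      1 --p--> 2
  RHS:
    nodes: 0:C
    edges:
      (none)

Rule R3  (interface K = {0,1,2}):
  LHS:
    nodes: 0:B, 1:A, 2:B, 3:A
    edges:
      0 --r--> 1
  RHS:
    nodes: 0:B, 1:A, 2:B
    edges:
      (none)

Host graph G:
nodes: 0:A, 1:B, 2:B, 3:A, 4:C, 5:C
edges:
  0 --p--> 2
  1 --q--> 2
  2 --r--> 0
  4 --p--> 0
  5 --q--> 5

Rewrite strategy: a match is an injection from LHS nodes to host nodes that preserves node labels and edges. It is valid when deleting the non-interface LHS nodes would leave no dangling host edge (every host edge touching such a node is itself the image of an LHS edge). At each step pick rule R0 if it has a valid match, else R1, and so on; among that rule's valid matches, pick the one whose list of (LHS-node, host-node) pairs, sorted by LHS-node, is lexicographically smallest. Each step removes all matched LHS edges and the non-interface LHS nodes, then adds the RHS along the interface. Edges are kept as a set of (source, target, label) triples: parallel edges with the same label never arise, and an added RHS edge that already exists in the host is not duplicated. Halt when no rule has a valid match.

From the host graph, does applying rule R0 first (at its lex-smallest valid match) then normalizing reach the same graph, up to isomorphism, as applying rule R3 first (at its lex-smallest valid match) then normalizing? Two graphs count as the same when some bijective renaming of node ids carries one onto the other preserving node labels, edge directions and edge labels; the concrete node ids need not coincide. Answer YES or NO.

branch R0-first: apply at {0↦4, 1↦5, 2↦0} → |E|=3, then 1 more step(s) → NF |V|=3 |E|=2 V={0:A, 1:B, 2:B} E=0-p->2 1-q->2
branch R3-first: apply at {0↦2, 1↦0, 2↦1, 3↦3} → |E|=4, then 1 more step(s) → NF |V|=3 |E|=2 V={0:A, 1:B, 2:B} E=0-p->2 1-q->2
graphs isomorphic (equal up to label-preserving node renaming)

Answer: YES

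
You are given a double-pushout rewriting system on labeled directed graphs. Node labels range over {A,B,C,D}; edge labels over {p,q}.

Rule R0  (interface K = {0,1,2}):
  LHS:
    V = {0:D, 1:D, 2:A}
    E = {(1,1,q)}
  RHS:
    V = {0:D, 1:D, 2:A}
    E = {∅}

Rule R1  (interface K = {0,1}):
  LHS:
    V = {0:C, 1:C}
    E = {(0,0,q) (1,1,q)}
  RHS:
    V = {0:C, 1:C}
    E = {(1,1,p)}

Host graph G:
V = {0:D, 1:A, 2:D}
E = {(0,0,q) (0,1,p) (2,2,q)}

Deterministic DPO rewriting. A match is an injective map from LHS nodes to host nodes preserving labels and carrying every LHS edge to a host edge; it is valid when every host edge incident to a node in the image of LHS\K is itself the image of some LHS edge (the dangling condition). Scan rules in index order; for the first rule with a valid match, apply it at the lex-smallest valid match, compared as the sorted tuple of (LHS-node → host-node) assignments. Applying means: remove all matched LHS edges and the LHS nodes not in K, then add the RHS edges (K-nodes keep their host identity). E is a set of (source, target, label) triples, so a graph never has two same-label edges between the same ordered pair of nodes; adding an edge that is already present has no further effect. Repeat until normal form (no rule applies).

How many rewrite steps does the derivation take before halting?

Answer: 2

Steps:
[0] host  ⇒  3 nodes, 3 edges  {0-q->0 0-p->1 2-q->2}
[1] R0 @ {0↦0, 1↦2, 2↦1}  ⇒  3 nodes, 2 edges  {0-q->0 0-p->1}
[2] R0 @ {0↦2, 1↦0, 2↦1}  ⇒  3 nodes, 1 edges  {0-p->1}
final graph: no rule applies after step 2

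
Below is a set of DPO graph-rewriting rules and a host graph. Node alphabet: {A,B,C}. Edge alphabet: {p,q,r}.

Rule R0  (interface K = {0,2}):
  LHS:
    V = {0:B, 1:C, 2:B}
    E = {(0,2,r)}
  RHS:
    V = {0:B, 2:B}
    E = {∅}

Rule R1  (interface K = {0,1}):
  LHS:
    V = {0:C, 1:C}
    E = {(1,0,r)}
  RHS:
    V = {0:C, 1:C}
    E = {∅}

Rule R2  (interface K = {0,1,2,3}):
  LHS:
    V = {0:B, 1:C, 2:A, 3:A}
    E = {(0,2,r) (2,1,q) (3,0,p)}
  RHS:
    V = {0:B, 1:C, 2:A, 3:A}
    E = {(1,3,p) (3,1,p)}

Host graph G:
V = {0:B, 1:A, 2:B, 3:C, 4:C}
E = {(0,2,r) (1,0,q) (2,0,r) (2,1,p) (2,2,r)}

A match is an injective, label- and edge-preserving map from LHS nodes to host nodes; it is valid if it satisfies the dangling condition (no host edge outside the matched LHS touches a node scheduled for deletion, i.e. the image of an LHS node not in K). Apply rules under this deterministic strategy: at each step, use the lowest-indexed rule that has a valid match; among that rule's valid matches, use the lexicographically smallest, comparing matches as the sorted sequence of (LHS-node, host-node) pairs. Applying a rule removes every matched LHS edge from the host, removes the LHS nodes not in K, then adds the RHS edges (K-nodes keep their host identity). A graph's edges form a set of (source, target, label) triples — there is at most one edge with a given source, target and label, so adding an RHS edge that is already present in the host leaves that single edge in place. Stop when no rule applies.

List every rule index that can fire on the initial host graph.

R0: 4 valid matches — {0↦0, 1↦3, 2↦2}, {0↦0, 1↦4, 2↦2}, {0↦2, 1↦3, 2↦0} (+1 more)
R1: no valid match — LHS pattern not found
R2: no valid match — LHS pattern not found

Answer: [R0]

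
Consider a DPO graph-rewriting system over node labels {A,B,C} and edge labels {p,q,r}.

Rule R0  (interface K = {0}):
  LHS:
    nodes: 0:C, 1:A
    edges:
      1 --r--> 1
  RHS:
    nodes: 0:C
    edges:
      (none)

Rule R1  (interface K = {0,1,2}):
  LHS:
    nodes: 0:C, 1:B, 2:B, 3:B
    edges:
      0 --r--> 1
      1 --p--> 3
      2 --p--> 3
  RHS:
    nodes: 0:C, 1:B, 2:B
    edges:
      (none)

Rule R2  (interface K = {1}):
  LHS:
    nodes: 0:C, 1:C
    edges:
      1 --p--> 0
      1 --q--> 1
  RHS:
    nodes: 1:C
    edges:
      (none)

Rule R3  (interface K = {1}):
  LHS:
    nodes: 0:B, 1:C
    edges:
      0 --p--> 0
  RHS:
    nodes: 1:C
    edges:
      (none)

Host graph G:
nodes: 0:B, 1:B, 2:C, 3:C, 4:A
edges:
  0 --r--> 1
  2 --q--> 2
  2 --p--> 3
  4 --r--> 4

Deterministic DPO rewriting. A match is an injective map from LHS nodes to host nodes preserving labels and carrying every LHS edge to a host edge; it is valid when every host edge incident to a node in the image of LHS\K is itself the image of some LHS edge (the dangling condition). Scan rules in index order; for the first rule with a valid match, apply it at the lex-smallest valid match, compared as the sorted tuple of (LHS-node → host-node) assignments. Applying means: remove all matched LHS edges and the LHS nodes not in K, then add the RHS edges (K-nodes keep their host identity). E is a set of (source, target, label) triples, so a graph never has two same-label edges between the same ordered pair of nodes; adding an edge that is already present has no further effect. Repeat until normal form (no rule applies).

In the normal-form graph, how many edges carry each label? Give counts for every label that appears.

Answer: r:1

Steps:
[0] host  ⇒  5 nodes, 4 edges  {0-r->1 2-q->2 2-p->3 4-r->4}
[1] R0 @ {0↦2, 1↦4}  ⇒  4 nodes, 3 edges  {0-r->1 2-q->2 2-p->3}
[2] R2 @ {0↦3, 1↦2}  ⇒  3 nodes, 1 edges  {0-r->1}
final graph: no rule applies after step 2
NF edges: [(0, 1, 'r')]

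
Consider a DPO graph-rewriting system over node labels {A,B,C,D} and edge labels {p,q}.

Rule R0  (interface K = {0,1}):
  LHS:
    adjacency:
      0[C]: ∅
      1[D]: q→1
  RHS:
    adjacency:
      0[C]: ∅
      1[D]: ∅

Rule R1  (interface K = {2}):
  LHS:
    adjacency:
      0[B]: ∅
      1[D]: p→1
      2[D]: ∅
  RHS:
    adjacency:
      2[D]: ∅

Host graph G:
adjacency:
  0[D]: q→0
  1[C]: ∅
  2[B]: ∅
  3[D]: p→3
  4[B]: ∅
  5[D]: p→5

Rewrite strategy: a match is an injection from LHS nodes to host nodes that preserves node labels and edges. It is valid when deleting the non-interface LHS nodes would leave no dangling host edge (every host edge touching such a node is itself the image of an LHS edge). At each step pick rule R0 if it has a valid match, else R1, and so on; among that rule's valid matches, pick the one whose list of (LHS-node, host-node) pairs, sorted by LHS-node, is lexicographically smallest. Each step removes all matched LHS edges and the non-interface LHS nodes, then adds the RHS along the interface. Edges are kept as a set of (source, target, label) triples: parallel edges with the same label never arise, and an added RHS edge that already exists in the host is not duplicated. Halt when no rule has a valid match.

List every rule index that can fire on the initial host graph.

R0: 1 valid match — {0↦1, 1↦0}
R1: 8 valid matches — {0↦2, 1↦3, 2↦0}, {0↦2, 1↦3, 2↦5}, {0↦2, 1↦5, 2↦0} (+5 more)

Answer: [R0,R1]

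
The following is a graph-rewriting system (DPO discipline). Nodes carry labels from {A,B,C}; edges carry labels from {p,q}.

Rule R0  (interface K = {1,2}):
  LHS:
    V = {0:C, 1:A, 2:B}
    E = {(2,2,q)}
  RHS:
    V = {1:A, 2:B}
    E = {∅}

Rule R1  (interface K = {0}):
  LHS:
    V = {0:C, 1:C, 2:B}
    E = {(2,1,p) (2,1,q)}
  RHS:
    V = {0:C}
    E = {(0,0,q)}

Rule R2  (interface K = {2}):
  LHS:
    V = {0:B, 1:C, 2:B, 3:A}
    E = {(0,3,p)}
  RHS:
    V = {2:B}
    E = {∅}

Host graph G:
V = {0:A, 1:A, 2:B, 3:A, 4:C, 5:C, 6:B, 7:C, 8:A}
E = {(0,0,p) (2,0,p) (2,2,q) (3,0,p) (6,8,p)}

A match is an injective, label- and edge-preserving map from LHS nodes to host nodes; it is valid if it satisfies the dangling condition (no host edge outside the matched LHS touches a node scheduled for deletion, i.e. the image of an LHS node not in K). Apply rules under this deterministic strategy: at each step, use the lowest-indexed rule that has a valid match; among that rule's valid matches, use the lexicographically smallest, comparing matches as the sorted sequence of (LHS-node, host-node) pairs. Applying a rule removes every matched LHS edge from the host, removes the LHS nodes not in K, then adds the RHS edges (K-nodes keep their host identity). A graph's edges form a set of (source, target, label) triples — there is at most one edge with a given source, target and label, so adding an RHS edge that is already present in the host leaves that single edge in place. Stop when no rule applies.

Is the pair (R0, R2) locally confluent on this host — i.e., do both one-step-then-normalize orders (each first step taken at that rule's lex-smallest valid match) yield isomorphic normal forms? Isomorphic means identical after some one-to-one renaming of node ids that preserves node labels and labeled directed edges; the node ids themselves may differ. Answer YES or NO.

Answer: YES

Derivation:
branch R0-first: apply at {0↦4, 1↦0, 2↦2} → |E|=4, then 1 more step(s) → NF |V|=5 |E|=3 V={0:A, 1:A, 2:B, 3:A, 7:C} E=0-p->0 2-p->0 3-p->0
branch R2-first: apply at {0↦6, 1↦4, 2↦2, 3↦8} → |E|=4, then 1 more step(s) → NF |V|=5 |E|=3 V={0:A, 1:A, 2:B, 3:A, 7:C} E=0-p->0 2-p->0 3-p->0
graphs isomorphic (equal up to label-preserving node renaming)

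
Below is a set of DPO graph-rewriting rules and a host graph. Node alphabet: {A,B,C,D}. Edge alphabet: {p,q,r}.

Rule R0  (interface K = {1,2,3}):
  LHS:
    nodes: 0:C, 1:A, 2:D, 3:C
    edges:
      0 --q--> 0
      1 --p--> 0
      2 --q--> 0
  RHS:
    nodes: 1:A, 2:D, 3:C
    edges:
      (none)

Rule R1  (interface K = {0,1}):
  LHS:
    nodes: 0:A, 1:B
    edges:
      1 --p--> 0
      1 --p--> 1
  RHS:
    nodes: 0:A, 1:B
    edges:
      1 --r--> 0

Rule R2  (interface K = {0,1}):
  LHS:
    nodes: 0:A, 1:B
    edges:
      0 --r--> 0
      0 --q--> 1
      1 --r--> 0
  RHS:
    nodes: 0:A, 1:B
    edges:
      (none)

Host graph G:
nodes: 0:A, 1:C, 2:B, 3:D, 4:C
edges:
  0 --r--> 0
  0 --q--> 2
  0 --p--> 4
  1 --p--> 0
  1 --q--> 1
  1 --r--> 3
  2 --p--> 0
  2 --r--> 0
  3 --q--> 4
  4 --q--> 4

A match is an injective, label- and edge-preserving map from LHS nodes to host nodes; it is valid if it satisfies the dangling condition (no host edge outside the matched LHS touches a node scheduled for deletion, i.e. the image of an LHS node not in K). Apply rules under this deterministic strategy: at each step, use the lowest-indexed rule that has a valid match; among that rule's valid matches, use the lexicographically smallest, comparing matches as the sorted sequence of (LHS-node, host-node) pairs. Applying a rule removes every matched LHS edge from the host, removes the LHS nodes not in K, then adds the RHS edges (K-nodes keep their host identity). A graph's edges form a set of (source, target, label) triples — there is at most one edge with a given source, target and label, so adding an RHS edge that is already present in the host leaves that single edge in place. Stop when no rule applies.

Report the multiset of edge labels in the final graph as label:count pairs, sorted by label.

Answer: p:2 q:1 r:1

Rewrite trace:
initial: |V|=5 |E|=10  E = 0-r->0 0-q->2 0-p->4 1-p->0 1-q->1 1-r->3 2-p->0 2-r->0 3-q->4 4-q->4
step 1: apply R0 at {0↦4, 1↦0, 2↦3, 3↦1}  → |V|=4 |E|=7  E = 0-r->0 0-q->2 1-p->0 1-q->1 1-r->3 2-p->0 2-r->0
step 2: apply R2 at {0↦0, 1↦2}  → |V|=4 |E|=4  E = 1-p->0 1-q->1 1-r->3 2-p->0
final graph: no rule applies after step 2
NF edges: [(1, 0, 'p'), (1, 1, 'q'), (1, 3, 'r'), (2, 0, 'p')]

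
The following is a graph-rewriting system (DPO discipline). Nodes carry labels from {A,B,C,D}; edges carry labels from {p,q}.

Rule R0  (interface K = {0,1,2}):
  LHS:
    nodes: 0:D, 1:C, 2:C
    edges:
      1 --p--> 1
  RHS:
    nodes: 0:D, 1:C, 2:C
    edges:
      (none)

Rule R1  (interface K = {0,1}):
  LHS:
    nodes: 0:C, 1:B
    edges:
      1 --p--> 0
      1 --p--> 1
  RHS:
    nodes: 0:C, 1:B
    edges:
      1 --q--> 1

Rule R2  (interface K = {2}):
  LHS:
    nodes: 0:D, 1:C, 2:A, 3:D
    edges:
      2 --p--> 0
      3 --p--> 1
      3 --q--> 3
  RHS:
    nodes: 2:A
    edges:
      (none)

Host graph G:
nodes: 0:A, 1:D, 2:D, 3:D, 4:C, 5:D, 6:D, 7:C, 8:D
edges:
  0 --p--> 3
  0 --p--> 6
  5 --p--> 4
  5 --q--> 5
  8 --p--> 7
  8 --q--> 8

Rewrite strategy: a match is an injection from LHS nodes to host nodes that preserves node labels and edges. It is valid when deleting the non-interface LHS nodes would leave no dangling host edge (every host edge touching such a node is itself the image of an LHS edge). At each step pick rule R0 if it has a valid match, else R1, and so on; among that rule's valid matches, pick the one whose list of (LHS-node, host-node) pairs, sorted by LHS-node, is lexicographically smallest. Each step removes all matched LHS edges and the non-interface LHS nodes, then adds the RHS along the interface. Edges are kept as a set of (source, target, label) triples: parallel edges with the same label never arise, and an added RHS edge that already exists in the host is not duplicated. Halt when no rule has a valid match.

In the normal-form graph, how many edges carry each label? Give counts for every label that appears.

Answer: (no edges)

Steps:
start.  V:9 E:6  edges: 0-p->3 0-p->6 5-p->4 5-q->5 8-p->7 8-q->8
1. fire R2 via {0↦3, 1↦4, 2↦0, 3↦5}  →  V:6 E:3  edges: 0-p->6 8-p->7 8-q->8
2. fire R2 via {0↦6, 1↦7, 2↦0, 3↦8}  →  V:3 E:0  edges: ∅
normal form: no rule applies after step 2
NF edges: []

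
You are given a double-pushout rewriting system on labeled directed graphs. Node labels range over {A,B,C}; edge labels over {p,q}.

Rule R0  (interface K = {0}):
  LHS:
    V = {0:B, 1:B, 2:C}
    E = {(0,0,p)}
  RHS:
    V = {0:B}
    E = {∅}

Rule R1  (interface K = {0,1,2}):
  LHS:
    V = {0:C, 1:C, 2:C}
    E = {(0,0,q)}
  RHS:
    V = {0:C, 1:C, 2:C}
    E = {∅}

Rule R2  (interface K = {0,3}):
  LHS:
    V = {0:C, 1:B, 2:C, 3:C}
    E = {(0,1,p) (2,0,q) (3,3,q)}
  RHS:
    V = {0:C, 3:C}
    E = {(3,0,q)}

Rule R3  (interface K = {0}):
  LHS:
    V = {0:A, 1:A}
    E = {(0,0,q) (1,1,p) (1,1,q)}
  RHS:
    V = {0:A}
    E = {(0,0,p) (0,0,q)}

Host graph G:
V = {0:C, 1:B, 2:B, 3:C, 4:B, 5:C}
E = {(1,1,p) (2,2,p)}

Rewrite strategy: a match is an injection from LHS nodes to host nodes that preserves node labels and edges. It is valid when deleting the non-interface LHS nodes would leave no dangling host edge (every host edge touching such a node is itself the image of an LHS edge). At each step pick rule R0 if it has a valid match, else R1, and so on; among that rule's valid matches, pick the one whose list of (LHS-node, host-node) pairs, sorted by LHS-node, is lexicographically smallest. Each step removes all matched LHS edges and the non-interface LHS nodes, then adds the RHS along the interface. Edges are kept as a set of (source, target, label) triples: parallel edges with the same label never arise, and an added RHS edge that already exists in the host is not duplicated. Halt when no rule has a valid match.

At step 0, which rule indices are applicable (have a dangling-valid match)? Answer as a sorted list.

R0: 6 valid matches — {0↦1, 1↦4, 2↦0}, {0↦1, 1↦4, 2↦3}, {0↦1, 1↦4, 2↦5} (+3 more)
R1: no valid match — LHS pattern not found
R2: no valid match — LHS pattern not found
R3: no valid match — LHS pattern not found

Answer: [R0]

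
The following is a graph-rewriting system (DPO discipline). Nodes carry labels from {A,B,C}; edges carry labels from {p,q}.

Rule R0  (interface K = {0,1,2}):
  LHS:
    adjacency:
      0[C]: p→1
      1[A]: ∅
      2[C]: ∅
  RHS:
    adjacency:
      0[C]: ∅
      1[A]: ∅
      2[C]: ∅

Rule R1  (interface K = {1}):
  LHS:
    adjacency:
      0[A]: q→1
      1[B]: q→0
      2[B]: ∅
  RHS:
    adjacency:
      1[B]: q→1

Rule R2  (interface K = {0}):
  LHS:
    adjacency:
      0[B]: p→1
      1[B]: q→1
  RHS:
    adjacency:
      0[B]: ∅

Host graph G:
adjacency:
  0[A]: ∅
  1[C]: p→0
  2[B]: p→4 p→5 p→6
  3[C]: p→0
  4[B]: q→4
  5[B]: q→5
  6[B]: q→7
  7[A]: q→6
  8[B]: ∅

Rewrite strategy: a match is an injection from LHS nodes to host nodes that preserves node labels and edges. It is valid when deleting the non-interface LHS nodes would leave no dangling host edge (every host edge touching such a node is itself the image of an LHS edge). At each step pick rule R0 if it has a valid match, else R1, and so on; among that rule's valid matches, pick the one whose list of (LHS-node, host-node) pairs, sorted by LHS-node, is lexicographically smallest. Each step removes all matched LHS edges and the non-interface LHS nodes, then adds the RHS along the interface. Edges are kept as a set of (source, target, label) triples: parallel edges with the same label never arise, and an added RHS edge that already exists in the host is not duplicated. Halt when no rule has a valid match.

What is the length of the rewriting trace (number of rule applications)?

[0] host  ⇒  9 nodes, 9 edges  {1-p->0 2-p->4 2-p->5 2-p->6 3-p->0 4-q->4 5-q->5 6-q->7 7-q->6}
[1] R0 @ {0↦1, 1↦0, 2↦3}  ⇒  9 nodes, 8 edges  {2-p->4 2-p->5 2-p->6 3-p->0 4-q->4 5-q->5 6-q->7 7-q->6}
[2] R0 @ {0↦3, 1↦0, 2↦1}  ⇒  9 nodes, 7 edges  {2-p->4 2-p->5 2-p->6 4-q->4 5-q->5 6-q->7 7-q->6}
[3] R1 @ {0↦7, 1↦6, 2↦8}  ⇒  7 nodes, 6 edges  {2-p->4 2-p->5 2-p->6 4-q->4 5-q->5 6-q->6}
[4] R2 @ {0↦2, 1↦4}  ⇒  6 nodes, 4 edges  {2-p->5 2-p->6 5-q->5 6-q->6}
[5] R2 @ {0↦2, 1↦5}  ⇒  5 nodes, 2 edges  {2-p->6 6-q->6}
[6] R2 @ {0↦2, 1↦6}  ⇒  4 nodes, 0 edges  {∅}
halt: no rule applies after step 6

Answer: 6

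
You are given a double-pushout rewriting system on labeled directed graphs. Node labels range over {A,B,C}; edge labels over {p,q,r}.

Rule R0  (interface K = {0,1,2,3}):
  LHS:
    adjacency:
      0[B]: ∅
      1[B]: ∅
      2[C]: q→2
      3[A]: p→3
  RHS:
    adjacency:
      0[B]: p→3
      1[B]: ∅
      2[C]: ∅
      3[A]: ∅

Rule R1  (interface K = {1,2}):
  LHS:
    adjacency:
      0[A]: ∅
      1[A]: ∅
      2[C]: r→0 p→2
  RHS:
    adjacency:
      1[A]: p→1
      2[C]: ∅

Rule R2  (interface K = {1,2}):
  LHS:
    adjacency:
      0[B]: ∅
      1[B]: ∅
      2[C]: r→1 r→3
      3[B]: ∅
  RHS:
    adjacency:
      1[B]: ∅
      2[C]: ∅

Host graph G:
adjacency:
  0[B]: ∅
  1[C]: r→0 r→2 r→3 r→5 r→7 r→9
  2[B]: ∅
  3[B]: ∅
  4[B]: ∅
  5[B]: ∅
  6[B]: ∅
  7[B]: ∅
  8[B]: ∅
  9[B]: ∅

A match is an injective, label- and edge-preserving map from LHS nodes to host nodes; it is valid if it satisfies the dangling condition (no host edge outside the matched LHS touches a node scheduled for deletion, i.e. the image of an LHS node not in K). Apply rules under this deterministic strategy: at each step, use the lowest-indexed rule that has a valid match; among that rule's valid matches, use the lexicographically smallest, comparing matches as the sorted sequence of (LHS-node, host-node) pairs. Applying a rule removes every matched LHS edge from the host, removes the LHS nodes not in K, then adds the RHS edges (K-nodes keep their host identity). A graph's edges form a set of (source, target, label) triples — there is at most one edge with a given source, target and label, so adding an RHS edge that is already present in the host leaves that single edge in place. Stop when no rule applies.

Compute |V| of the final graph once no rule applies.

Answer: 4

Derivation:
initial: |V|=10 |E|=6  E = 1-r->0 1-r->2 1-r->3 1-r->5 1-r->7 1-r->9
step 1: apply R2 at {0↦4, 1↦0, 2↦1, 3↦2}  → |V|=8 |E|=4  E = 1-r->3 1-r->5 1-r->7 1-r->9
step 2: apply R2 at {0↦0, 1↦3, 2↦1, 3↦5}  → |V|=6 |E|=2  E = 1-r->7 1-r->9
step 3: apply R2 at {0↦3, 1↦7, 2↦1, 3↦9}  → |V|=4 |E|=0  E = ∅
normal form: no rule applies after step 3
NF nodes: {1:C, 6:B, 7:B, 8:B}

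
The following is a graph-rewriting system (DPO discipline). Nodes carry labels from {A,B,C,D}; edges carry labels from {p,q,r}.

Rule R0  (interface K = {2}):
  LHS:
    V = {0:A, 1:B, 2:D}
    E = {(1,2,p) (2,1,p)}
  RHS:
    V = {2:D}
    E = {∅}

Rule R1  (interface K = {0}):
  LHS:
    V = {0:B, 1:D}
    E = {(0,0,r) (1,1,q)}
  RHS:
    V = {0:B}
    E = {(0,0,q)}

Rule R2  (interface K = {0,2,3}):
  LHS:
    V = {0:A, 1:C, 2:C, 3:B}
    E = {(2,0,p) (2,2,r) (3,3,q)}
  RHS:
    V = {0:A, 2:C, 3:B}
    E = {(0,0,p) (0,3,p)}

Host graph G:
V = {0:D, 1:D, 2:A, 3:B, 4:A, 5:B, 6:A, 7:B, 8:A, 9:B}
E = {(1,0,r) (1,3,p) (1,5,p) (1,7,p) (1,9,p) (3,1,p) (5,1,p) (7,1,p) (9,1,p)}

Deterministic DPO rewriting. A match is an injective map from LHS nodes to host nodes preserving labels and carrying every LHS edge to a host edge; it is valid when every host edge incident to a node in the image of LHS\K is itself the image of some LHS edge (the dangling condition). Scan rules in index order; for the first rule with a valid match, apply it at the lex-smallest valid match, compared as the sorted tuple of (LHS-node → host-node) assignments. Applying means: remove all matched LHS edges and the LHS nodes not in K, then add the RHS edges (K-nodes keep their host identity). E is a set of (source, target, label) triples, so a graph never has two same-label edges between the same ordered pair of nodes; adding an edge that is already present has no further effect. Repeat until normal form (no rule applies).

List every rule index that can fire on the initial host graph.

Answer: [R0]

Rewrite trace:
R0: 16 valid matches — {0↦2, 1↦3, 2↦1}, {0↦2, 1↦5, 2↦1}, {0↦2, 1↦7, 2↦1} (+13 more)
R1: no valid match — LHS pattern not found
R2: no valid match — LHS pattern not found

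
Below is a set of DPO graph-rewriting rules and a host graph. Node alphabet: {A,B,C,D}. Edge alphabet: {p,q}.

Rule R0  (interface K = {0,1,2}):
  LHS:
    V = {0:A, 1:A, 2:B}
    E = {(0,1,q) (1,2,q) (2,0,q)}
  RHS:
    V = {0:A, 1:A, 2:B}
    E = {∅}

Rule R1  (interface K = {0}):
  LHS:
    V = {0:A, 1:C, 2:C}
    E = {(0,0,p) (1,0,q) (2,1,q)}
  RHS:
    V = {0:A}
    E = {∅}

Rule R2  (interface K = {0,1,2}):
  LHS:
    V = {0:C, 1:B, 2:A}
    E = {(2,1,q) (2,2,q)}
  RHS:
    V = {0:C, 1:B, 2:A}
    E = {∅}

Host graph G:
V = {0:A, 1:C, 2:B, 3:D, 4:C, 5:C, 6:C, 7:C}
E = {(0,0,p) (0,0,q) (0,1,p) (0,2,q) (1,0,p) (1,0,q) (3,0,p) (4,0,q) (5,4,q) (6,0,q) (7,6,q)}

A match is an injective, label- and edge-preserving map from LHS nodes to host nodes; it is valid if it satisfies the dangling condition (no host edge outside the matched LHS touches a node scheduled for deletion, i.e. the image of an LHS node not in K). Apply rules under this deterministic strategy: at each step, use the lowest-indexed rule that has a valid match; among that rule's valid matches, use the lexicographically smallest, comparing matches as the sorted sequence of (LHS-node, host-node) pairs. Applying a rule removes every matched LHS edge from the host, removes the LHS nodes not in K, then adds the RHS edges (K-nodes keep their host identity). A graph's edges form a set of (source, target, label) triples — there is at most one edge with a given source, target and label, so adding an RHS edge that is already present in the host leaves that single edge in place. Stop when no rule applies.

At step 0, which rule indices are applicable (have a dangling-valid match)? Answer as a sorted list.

R0: no valid match — LHS pattern not found
R1: 2 valid matches — {0↦0, 1↦4, 2↦5}, {0↦0, 1↦6, 2↦7}
R2: 5 valid matches — {0↦1, 1↦2, 2↦0}, {0↦4, 1↦2, 2↦0}, {0↦5, 1↦2, 2↦0} (+2 more)

Answer: [R1,R2]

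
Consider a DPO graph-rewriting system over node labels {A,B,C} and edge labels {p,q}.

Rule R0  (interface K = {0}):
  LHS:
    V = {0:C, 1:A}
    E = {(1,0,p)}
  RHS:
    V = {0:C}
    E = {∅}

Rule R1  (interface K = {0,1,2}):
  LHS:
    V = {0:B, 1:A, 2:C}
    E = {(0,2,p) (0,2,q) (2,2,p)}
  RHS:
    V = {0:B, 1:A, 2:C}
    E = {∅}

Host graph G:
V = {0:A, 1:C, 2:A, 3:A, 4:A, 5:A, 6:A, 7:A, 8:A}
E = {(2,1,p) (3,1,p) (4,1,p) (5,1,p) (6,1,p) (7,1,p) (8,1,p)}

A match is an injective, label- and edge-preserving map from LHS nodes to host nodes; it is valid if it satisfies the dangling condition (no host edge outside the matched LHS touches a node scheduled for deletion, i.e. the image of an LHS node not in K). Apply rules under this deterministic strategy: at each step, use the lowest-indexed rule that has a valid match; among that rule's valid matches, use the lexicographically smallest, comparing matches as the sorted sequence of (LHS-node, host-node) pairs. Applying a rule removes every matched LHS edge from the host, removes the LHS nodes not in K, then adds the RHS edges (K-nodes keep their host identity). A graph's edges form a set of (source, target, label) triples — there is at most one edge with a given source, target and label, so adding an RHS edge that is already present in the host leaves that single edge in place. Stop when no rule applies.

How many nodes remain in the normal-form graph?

[0] host  ⇒  9 nodes, 7 edges  {2-p->1 3-p->1 4-p->1 5-p->1 6-p->1 7-p->1 8-p->1}
[1] R0 @ {0↦1, 1↦2}  ⇒  8 nodes, 6 edges  {3-p->1 4-p->1 5-p->1 6-p->1 7-p->1 8-p->1}
[2] R0 @ {0↦1, 1↦3}  ⇒  7 nodes, 5 edges  {4-p->1 5-p->1 6-p->1 7-p->1 8-p->1}
[3] R0 @ {0↦1, 1↦4}  ⇒  6 nodes, 4 edges  {5-p->1 6-p->1 7-p->1 8-p->1}
[4] R0 @ {0↦1, 1↦5}  ⇒  5 nodes, 3 edges  {6-p->1 7-p->1 8-p->1}
[5] R0 @ {0↦1, 1↦6}  ⇒  4 nodes, 2 edges  {7-p->1 8-p->1}
[6] R0 @ {0↦1, 1↦7}  ⇒  3 nodes, 1 edges  {8-p->1}
[7] R0 @ {0↦1, 1↦8}  ⇒  2 nodes, 0 edges  {∅}
final graph: no rule applies after step 7
NF nodes: {0:A, 1:C}

Answer: 2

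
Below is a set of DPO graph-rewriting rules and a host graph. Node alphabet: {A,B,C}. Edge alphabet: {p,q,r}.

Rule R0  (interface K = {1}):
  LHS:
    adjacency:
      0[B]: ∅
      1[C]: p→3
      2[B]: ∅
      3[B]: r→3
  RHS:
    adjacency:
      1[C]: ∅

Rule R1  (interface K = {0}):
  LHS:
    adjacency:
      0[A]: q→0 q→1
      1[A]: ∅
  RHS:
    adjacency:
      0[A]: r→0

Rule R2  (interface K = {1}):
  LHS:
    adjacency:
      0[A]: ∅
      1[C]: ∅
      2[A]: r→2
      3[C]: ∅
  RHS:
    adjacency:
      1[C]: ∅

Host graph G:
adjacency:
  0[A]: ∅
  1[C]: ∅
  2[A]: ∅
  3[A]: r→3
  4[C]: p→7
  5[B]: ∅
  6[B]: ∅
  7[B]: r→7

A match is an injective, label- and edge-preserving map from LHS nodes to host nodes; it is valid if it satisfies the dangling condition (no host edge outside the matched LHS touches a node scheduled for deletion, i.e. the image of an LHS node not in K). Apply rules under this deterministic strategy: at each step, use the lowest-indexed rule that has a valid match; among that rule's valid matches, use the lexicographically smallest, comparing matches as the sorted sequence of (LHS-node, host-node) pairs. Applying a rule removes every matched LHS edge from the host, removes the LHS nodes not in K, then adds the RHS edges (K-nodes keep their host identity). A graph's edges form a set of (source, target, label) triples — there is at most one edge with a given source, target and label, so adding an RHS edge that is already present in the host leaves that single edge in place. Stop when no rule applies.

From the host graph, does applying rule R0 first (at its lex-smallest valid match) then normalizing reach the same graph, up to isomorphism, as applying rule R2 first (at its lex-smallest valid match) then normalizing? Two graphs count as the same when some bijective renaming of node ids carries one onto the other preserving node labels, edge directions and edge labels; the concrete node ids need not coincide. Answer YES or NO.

Answer: YES

Steps:
branch R0-first: apply at {0↦5, 1↦4, 2↦6, 3↦7} → |E|=1, then 1 more step(s) → NF |V|=2 |E|=0 V={1:C, 2:A} E=∅
branch R2-first: apply at {0↦0, 1↦4, 2↦3, 3↦1} → |E|=2, then 1 more step(s) → NF |V|=2 |E|=0 V={2:A, 4:C} E=∅
graphs isomorphic (equal up to label-preserving node renaming)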